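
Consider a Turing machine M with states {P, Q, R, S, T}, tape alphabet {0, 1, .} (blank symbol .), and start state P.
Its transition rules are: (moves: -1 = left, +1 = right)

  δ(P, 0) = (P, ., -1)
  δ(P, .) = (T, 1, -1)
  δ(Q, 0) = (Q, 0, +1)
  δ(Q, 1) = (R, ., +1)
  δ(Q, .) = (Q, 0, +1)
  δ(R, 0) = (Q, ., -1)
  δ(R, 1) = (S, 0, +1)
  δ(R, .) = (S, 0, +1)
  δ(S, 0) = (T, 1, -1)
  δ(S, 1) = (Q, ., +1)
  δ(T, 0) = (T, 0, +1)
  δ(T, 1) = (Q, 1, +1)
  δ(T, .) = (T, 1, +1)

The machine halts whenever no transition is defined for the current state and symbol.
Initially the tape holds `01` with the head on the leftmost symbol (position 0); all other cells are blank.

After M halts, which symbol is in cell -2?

P | ..[0]1..   read 0 → write ., move -1, go to P
P | .[.].1..   read . → write 1, move -1, go to T
T | [.]1.1..   read . → write 1, move +1, go to T
T | 1[1].1..   read 1 → write 1, move +1, go to Q
Q | 11[.]1..   read . → write 0, move +1, go to Q
Q | 110[1]..   read 1 → write ., move +1, go to R
R | 110.[.].   read . → write 0, move +1, go to S
S | 110.0[.]
Cell -2 holds 1 when M halts.

1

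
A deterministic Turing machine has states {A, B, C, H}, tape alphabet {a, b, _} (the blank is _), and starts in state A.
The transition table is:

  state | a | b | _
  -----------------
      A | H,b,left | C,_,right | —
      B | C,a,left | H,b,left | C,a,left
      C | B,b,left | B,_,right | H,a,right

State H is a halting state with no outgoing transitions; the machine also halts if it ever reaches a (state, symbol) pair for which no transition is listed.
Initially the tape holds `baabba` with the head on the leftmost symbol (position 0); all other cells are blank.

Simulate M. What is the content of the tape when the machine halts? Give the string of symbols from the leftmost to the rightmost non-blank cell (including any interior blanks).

state=A head=0 tape=_[b]aabba   (A,b)→(C,_,right)
state=C head=1 tape=__[a]abba   (C,a)→(B,b,left)
state=B head=0 tape=_[_]babba   (B,_)→(C,a,left)
state=C head=-1 tape=[_]ababba   (C,_)→(H,a,right)
state=H head=0 tape=a[a]babba
The non-blank tape span at halt is aababba.

aababba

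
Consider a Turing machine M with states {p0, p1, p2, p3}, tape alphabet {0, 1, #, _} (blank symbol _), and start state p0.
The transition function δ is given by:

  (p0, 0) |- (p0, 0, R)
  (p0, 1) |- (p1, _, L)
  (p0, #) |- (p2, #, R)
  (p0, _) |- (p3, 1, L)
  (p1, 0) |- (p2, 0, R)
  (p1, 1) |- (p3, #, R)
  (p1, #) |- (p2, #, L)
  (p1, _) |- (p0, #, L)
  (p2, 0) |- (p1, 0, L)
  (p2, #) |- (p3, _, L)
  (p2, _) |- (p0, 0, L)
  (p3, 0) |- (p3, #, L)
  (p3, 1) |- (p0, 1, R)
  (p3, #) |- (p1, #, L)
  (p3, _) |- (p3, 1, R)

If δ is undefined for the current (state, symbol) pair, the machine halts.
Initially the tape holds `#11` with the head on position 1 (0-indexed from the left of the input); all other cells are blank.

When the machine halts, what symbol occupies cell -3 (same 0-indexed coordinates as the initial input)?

0

p0 | ______#[1]1   read 1 → write _, move L, go to p1
p1 | ______[#]_1   read # → write #, move L, go to p2
p2 | _____[_]#_1   read _ → write 0, move L, go to p0
p0 | ____[_]0#_1   read _ → write 1, move L, go to p3
p3 | ___[_]10#_1   read _ → write 1, move R, go to p3
p3 | ___1[1]0#_1   read 1 → write 1, move R, go to p0
p0 | ___11[0]#_1   read 0 → write 0, move R, go to p0
p0 | ___110[#]_1   read # → write #, move R, go to p2
p2 | ___110#[_]1   read _ → write 0, move L, go to p0
p0 | ___110[#]01   read # → write #, move R, go to p2
p2 | ___110#[0]1   read 0 → write 0, move L, go to p1
p1 | ___110[#]01   read # → write #, move L, go to p2
p2 | ___11[0]#01   read 0 → write 0, move L, go to p1
p1 | ___1[1]0#01   read 1 → write #, move R, go to p3
p3 | ___1#[0]#01   read 0 → write #, move L, go to p3
p3 | ___1[#]##01   read # → write #, move L, go to p1
p1 | ___[1]###01   read 1 → write #, move R, go to p3
p3 | ___#[#]##01   read # → write #, move L, go to p1
p1 | ___[#]###01   read # → write #, move L, go to p2
p2 | __[_]####01   read _ → write 0, move L, go to p0
p0 | _[_]0####01   read _ → write 1, move L, go to p3
p3 | [_]10####01   read _ → write 1, move R, go to p3
p3 | 1[1]0####01   read 1 → write 1, move R, go to p0
p0 | 11[0]####01   read 0 → write 0, move R, go to p0
p0 | 110[#]###01   read # → write #, move R, go to p2
p2 | 110#[#]##01   read # → write _, move L, go to p3
p3 | 110[#]_##01   read # → write #, move L, go to p1
p1 | 11[0]#_##01   read 0 → write 0, move R, go to p2
p2 | 110[#]_##01   read # → write _, move L, go to p3
p3 | 11[0]__##01   read 0 → write #, move L, go to p3
p3 | 1[1]#__##01   read 1 → write 1, move R, go to p0
p0 | 11[#]__##01   read # → write #, move R, go to p2
p2 | 11#[_]_##01   read _ → write 0, move L, go to p0
p0 | 11[#]0_##01   read # → write #, move R, go to p2
p2 | 11#[0]_##01   read 0 → write 0, move L, go to p1
p1 | 11[#]0_##01   read # → write #, move L, go to p2
p2 | 1[1]#0_##01
Cell -3 holds 0 when M halts.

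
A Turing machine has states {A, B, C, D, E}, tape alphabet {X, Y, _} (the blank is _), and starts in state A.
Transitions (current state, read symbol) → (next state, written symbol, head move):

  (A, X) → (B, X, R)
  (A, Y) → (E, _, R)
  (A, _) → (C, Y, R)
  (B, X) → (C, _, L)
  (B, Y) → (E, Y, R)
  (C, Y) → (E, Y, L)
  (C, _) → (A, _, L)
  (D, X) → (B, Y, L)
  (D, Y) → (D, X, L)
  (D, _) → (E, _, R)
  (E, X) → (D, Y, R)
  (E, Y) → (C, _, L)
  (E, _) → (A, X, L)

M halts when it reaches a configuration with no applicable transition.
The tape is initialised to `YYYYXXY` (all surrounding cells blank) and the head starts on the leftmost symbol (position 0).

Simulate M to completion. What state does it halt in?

state=A head=0 tape=_[Y]YYYXXY   (A,Y)→(E,_,R)
state=E head=1 tape=__[Y]YYXXY   (E,Y)→(C,_,L)
state=C head=0 tape=_[_]_YYXXY   (C,_)→(A,_,L)
state=A head=-1 tape=[_]__YYXXY   (A,_)→(C,Y,R)
state=C head=0 tape=Y[_]_YYXXY   (C,_)→(A,_,L)
state=A head=-1 tape=[Y]__YYXXY   (A,Y)→(E,_,R)
state=E head=0 tape=_[_]_YYXXY   (E,_)→(A,X,L)
state=A head=-1 tape=[_]X_YYXXY   (A,_)→(C,Y,R)
state=C head=0 tape=Y[X]_YYXXY
No transition is defined for (C, X); M halts in state C.

C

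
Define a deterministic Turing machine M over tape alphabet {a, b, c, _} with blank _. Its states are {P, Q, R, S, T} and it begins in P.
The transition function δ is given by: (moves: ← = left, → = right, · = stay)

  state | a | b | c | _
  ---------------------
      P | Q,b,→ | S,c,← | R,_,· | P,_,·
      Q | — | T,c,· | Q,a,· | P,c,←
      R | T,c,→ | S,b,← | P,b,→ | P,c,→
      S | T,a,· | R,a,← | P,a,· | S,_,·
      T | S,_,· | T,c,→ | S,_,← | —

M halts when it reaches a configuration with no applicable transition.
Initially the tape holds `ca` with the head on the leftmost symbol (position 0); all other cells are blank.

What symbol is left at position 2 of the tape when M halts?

state=P head=0 tape=[c]a_   (P,c)→(R,_,·)
state=R head=0 tape=[_]a_   (R,_)→(P,c,→)
state=P head=1 tape=c[a]_   (P,a)→(Q,b,→)
state=Q head=2 tape=cb[_]   (Q,_)→(P,c,←)
state=P head=1 tape=c[b]c   (P,b)→(S,c,←)
state=S head=0 tape=[c]cc   (S,c)→(P,a,·)
state=P head=0 tape=[a]cc   (P,a)→(Q,b,→)
state=Q head=1 tape=b[c]c   (Q,c)→(Q,a,·)
state=Q head=1 tape=b[a]c
Cell 2 holds c when M halts.

c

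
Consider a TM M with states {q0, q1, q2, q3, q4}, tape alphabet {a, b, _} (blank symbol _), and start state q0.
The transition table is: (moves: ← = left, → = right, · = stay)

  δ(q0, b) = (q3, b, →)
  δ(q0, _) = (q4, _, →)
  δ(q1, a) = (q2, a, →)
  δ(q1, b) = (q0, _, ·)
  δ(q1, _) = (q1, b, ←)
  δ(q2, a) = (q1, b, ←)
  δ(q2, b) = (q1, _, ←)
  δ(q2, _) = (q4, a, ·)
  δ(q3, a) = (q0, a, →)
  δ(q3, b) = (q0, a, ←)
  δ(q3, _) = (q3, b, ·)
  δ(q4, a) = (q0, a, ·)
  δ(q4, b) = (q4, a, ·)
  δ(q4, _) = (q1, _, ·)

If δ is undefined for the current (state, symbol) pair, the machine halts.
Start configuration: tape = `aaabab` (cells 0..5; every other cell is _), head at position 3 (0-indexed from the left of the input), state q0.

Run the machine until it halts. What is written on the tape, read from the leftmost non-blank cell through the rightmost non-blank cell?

aaababaab

q0 | aaa[b]ab___   read b → write b, move →, go to q3
q3 | aaab[a]b___   read a → write a, move →, go to q0
q0 | aaaba[b]___   read b → write b, move →, go to q3
q3 | aaabab[_]__   read _ → write b, move ·, go to q3
q3 | aaabab[b]__   read b → write a, move ←, go to q0
q0 | aaaba[b]a__   read b → write b, move →, go to q3
q3 | aaabab[a]__   read a → write a, move →, go to q0
q0 | aaababa[_]_   read _ → write _, move →, go to q4
q4 | aaababa_[_]   read _ → write _, move ·, go to q1
q1 | aaababa_[_]   read _ → write b, move ←, go to q1
q1 | aaababa[_]b   read _ → write b, move ←, go to q1
q1 | aaabab[a]bb   read a → write a, move →, go to q2
q2 | aaababa[b]b   read b → write _, move ←, go to q1
q1 | aaabab[a]_b   read a → write a, move →, go to q2
q2 | aaababa[_]b   read _ → write a, move ·, go to q4
q4 | aaababa[a]b   read a → write a, move ·, go to q0
q0 | aaababa[a]b
The non-blank tape span at halt is aaababaab.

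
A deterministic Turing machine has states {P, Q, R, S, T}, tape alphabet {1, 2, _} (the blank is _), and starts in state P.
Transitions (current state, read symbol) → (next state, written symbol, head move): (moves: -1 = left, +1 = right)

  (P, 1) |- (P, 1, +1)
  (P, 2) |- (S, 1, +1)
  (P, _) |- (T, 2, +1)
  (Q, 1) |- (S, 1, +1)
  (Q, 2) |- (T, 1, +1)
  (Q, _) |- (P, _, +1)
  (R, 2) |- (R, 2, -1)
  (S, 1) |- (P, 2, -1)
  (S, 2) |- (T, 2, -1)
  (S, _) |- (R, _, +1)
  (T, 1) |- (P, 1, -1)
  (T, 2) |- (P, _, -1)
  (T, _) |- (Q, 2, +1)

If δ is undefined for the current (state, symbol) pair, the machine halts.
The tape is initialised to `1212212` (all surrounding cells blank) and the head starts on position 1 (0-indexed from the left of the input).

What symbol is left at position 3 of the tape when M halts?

1

state=P head=1 tape=1[2]12212__   (P,2)→(S,1,+1)
state=S head=2 tape=11[1]2212__   (S,1)→(P,2,-1)
state=P head=1 tape=1[1]22212__   (P,1)→(P,1,+1)
state=P head=2 tape=11[2]2212__   (P,2)→(S,1,+1)
state=S head=3 tape=111[2]212__   (S,2)→(T,2,-1)
state=T head=2 tape=11[1]2212__   (T,1)→(P,1,-1)
state=P head=1 tape=1[1]12212__   (P,1)→(P,1,+1)
state=P head=2 tape=11[1]2212__   (P,1)→(P,1,+1)
state=P head=3 tape=111[2]212__   (P,2)→(S,1,+1)
state=S head=4 tape=1111[2]12__   (S,2)→(T,2,-1)
state=T head=3 tape=111[1]212__   (T,1)→(P,1,-1)
state=P head=2 tape=11[1]1212__   (P,1)→(P,1,+1)
state=P head=3 tape=111[1]212__   (P,1)→(P,1,+1)
state=P head=4 tape=1111[2]12__   (P,2)→(S,1,+1)
state=S head=5 tape=11111[1]2__   (S,1)→(P,2,-1)
state=P head=4 tape=1111[1]22__   (P,1)→(P,1,+1)
state=P head=5 tape=11111[2]2__   (P,2)→(S,1,+1)
state=S head=6 tape=111111[2]__   (S,2)→(T,2,-1)
state=T head=5 tape=11111[1]2__   (T,1)→(P,1,-1)
state=P head=4 tape=1111[1]12__   (P,1)→(P,1,+1)
state=P head=5 tape=11111[1]2__   (P,1)→(P,1,+1)
state=P head=6 tape=111111[2]__   (P,2)→(S,1,+1)
state=S head=7 tape=1111111[_]_   (S,_)→(R,_,+1)
state=R head=8 tape=1111111_[_]
Cell 3 holds 1 when M halts.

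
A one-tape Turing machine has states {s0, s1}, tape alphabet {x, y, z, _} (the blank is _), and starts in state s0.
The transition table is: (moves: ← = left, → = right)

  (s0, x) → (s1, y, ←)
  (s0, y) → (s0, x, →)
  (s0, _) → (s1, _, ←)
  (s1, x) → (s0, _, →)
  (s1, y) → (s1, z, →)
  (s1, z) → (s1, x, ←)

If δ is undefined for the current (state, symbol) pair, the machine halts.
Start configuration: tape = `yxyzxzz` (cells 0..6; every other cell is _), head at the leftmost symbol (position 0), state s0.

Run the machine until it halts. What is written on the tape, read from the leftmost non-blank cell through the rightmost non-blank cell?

state=s0 head=0 tape=[y]xyzxzz   (s0,y)→(s0,x,→)
state=s0 head=1 tape=x[x]yzxzz   (s0,x)→(s1,y,←)
state=s1 head=0 tape=[x]yyzxzz   (s1,x)→(s0,_,→)
state=s0 head=1 tape=_[y]yzxzz   (s0,y)→(s0,x,→)
state=s0 head=2 tape=_x[y]zxzz   (s0,y)→(s0,x,→)
state=s0 head=3 tape=_xx[z]xzz
The non-blank tape span at halt is xxzxzz.

xxzxzz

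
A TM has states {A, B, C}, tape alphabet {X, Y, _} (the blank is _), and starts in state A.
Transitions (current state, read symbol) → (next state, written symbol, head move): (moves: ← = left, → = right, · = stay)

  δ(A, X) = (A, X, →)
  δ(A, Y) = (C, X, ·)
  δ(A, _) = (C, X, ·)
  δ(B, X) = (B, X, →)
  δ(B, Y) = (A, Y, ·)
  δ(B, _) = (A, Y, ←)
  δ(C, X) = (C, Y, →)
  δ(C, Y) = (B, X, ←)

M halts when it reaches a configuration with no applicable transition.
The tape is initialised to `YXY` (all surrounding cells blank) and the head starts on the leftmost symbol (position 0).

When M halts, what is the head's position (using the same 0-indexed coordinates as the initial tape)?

A | [Y]XY_   read Y → write X, move ·, go to C
C | [X]XY_   read X → write Y, move →, go to C
C | Y[X]Y_   read X → write Y, move →, go to C
C | YY[Y]_   read Y → write X, move ←, go to B
B | Y[Y]X_   read Y → write Y, move ·, go to A
A | Y[Y]X_   read Y → write X, move ·, go to C
C | Y[X]X_   read X → write Y, move →, go to C
C | YY[X]_   read X → write Y, move →, go to C
C | YYY[_]
At halt the head is at cell 3.

3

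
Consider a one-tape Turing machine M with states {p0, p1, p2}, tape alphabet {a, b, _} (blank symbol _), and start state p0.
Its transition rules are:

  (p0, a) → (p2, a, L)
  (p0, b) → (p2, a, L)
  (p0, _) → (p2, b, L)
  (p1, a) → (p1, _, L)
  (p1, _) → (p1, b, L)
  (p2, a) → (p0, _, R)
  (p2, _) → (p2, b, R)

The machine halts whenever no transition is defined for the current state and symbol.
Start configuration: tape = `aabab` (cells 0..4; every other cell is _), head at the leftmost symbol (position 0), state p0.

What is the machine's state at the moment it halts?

p2

p0 | _[a]abab_   read a → write a, move L, go to p2
p2 | [_]aabab_   read _ → write b, move R, go to p2
p2 | b[a]abab_   read a → write _, move R, go to p0
p0 | b_[a]bab_   read a → write a, move L, go to p2
p2 | b[_]abab_   read _ → write b, move R, go to p2
p2 | bb[a]bab_   read a → write _, move R, go to p0
p0 | bb_[b]ab_   read b → write a, move L, go to p2
p2 | bb[_]aab_   read _ → write b, move R, go to p2
p2 | bbb[a]ab_   read a → write _, move R, go to p0
p0 | bbb_[a]b_   read a → write a, move L, go to p2
p2 | bbb[_]ab_   read _ → write b, move R, go to p2
p2 | bbbb[a]b_   read a → write _, move R, go to p0
p0 | bbbb_[b]_   read b → write a, move L, go to p2
p2 | bbbb[_]a_   read _ → write b, move R, go to p2
p2 | bbbbb[a]_   read a → write _, move R, go to p0
p0 | bbbbb_[_]   read _ → write b, move L, go to p2
p2 | bbbbb[_]b   read _ → write b, move R, go to p2
p2 | bbbbbb[b]
No transition is defined for (p2, b); M halts in state p2.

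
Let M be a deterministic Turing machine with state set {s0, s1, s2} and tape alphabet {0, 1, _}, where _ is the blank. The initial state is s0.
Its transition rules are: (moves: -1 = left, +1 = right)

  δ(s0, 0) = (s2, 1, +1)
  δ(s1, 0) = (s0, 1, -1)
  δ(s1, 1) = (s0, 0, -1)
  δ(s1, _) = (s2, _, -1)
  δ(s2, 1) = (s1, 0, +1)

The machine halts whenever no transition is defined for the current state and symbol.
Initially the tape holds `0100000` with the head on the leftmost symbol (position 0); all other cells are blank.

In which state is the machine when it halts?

s0 | [0]100000_   read 0 → write 1, move +1, go to s2
s2 | 1[1]00000_   read 1 → write 0, move +1, go to s1
s1 | 10[0]0000_   read 0 → write 1, move -1, go to s0
s0 | 1[0]10000_   read 0 → write 1, move +1, go to s2
s2 | 11[1]0000_   read 1 → write 0, move +1, go to s1
s1 | 110[0]000_   read 0 → write 1, move -1, go to s0
s0 | 11[0]1000_   read 0 → write 1, move +1, go to s2
s2 | 111[1]000_   read 1 → write 0, move +1, go to s1
s1 | 1110[0]00_   read 0 → write 1, move -1, go to s0
s0 | 111[0]100_   read 0 → write 1, move +1, go to s2
s2 | 1111[1]00_   read 1 → write 0, move +1, go to s1
s1 | 11110[0]0_   read 0 → write 1, move -1, go to s0
s0 | 1111[0]10_   read 0 → write 1, move +1, go to s2
s2 | 11111[1]0_   read 1 → write 0, move +1, go to s1
s1 | 111110[0]_   read 0 → write 1, move -1, go to s0
s0 | 11111[0]1_   read 0 → write 1, move +1, go to s2
s2 | 111111[1]_   read 1 → write 0, move +1, go to s1
s1 | 1111110[_]   read _ → write _, move -1, go to s2
s2 | 111111[0]_
No transition is defined for (s2, 0); M halts in state s2.

s2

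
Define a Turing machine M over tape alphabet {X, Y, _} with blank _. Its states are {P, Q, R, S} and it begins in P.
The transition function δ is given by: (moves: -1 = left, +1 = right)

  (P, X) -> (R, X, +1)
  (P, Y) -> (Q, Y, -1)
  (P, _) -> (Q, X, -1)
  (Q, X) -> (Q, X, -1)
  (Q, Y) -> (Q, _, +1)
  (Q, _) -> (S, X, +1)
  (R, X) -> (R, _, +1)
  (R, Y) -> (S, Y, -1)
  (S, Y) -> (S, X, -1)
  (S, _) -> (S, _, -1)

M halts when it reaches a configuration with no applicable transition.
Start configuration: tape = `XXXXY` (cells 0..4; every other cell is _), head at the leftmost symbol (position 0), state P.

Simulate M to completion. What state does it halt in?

state=P head=0 tape=[X]XXXY   (P,X)→(R,X,+1)
state=R head=1 tape=X[X]XXY   (R,X)→(R,_,+1)
state=R head=2 tape=X_[X]XY   (R,X)→(R,_,+1)
state=R head=3 tape=X__[X]Y   (R,X)→(R,_,+1)
state=R head=4 tape=X___[Y]   (R,Y)→(S,Y,-1)
state=S head=3 tape=X__[_]Y   (S,_)→(S,_,-1)
state=S head=2 tape=X_[_]_Y   (S,_)→(S,_,-1)
state=S head=1 tape=X[_]__Y   (S,_)→(S,_,-1)
state=S head=0 tape=[X]___Y
No transition is defined for (S, X); M halts in state S.

S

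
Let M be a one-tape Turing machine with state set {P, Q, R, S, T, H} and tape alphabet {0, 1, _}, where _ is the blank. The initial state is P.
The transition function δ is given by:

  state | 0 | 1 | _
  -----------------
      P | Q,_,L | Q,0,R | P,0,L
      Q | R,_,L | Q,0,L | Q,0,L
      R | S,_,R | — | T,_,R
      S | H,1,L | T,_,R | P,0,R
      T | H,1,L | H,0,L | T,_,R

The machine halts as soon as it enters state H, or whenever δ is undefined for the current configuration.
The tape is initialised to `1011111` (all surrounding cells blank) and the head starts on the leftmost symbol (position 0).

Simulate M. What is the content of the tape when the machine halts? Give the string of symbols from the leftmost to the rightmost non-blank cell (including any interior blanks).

state=P head=0 tape=[1]011111   (P,1)→(Q,0,R)
state=Q head=1 tape=0[0]11111   (Q,0)→(R,_,L)
state=R head=0 tape=[0]_11111   (R,0)→(S,_,R)
state=S head=1 tape=_[_]11111   (S,_)→(P,0,R)
state=P head=2 tape=_0[1]1111   (P,1)→(Q,0,R)
state=Q head=3 tape=_00[1]111   (Q,1)→(Q,0,L)
state=Q head=2 tape=_0[0]0111   (Q,0)→(R,_,L)
state=R head=1 tape=_[0]_0111   (R,0)→(S,_,R)
state=S head=2 tape=__[_]0111   (S,_)→(P,0,R)
state=P head=3 tape=__0[0]111   (P,0)→(Q,_,L)
state=Q head=2 tape=__[0]_111   (Q,0)→(R,_,L)
state=R head=1 tape=_[_]__111   (R,_)→(T,_,R)
state=T head=2 tape=__[_]_111   (T,_)→(T,_,R)
state=T head=3 tape=___[_]111   (T,_)→(T,_,R)
state=T head=4 tape=____[1]11   (T,1)→(H,0,L)
state=H head=3 tape=___[_]011
The non-blank tape span at halt is 011.

011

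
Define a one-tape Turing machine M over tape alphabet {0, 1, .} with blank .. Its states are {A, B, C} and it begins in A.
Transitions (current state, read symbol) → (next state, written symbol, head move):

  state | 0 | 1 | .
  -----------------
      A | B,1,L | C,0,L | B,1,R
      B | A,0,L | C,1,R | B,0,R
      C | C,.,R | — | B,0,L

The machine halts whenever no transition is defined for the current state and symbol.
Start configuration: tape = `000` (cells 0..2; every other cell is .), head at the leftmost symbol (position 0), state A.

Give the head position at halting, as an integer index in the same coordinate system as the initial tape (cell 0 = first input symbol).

A | .[0]00..   read 0 → write 1, move L, go to B
B | [.]100..   read . → write 0, move R, go to B
B | 0[1]00..   read 1 → write 1, move R, go to C
C | 01[0]0..   read 0 → write ., move R, go to C
C | 01.[0]..   read 0 → write ., move R, go to C
C | 01..[.].   read . → write 0, move L, go to B
B | 01.[.]0.   read . → write 0, move R, go to B
B | 01.0[0].   read 0 → write 0, move L, go to A
A | 01.[0]0.   read 0 → write 1, move L, go to B
B | 01[.]10.   read . → write 0, move R, go to B
B | 010[1]0.   read 1 → write 1, move R, go to C
C | 0101[0].   read 0 → write ., move R, go to C
C | 0101.[.]   read . → write 0, move L, go to B
B | 0101[.]0   read . → write 0, move R, go to B
B | 01010[0]   read 0 → write 0, move L, go to A
A | 0101[0]0   read 0 → write 1, move L, go to B
B | 010[1]10   read 1 → write 1, move R, go to C
C | 0101[1]0
At halt the head is at cell 3.

3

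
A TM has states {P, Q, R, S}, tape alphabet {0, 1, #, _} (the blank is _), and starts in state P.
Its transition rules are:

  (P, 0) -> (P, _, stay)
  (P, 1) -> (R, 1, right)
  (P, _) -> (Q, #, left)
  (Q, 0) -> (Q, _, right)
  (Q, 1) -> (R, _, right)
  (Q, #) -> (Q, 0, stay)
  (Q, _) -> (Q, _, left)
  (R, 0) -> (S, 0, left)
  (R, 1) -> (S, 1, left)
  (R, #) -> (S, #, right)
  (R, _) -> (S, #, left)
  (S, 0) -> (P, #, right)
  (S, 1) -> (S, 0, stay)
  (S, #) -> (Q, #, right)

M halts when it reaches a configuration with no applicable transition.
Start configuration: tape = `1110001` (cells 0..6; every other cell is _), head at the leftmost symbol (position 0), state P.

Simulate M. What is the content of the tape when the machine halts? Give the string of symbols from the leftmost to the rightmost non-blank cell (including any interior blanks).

state=P head=0 tape=[1]110001_   (P,1)→(R,1,right)
state=R head=1 tape=1[1]10001_   (R,1)→(S,1,left)
state=S head=0 tape=[1]110001_   (S,1)→(S,0,stay)
state=S head=0 tape=[0]110001_   (S,0)→(P,#,right)
state=P head=1 tape=#[1]10001_   (P,1)→(R,1,right)
state=R head=2 tape=#1[1]0001_   (R,1)→(S,1,left)
state=S head=1 tape=#[1]10001_   (S,1)→(S,0,stay)
state=S head=1 tape=#[0]10001_   (S,0)→(P,#,right)
state=P head=2 tape=##[1]0001_   (P,1)→(R,1,right)
state=R head=3 tape=##1[0]001_   (R,0)→(S,0,left)
state=S head=2 tape=##[1]0001_   (S,1)→(S,0,stay)
state=S head=2 tape=##[0]0001_   (S,0)→(P,#,right)
state=P head=3 tape=###[0]001_   (P,0)→(P,_,stay)
state=P head=3 tape=###[_]001_   (P,_)→(Q,#,left)
state=Q head=2 tape=##[#]#001_   (Q,#)→(Q,0,stay)
state=Q head=2 tape=##[0]#001_   (Q,0)→(Q,_,right)
state=Q head=3 tape=##_[#]001_   (Q,#)→(Q,0,stay)
state=Q head=3 tape=##_[0]001_   (Q,0)→(Q,_,right)
state=Q head=4 tape=##__[0]01_   (Q,0)→(Q,_,right)
state=Q head=5 tape=##___[0]1_   (Q,0)→(Q,_,right)
state=Q head=6 tape=##____[1]_   (Q,1)→(R,_,right)
state=R head=7 tape=##_____[_]   (R,_)→(S,#,left)
state=S head=6 tape=##____[_]#
The non-blank tape span at halt is ##_____#.

##_____#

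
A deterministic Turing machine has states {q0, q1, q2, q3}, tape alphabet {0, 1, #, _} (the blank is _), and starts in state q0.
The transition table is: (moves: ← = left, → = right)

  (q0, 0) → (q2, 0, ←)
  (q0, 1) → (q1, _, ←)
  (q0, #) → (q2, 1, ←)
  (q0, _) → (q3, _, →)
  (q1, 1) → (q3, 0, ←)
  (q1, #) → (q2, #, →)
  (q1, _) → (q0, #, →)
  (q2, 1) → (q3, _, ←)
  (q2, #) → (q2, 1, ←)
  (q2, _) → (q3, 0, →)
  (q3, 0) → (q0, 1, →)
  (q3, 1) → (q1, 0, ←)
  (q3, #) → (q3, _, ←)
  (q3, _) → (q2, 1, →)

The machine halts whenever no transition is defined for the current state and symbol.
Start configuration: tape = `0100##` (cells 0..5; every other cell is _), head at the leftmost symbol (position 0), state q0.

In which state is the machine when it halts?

q1

q0 | ____[0]100##   read 0 → write 0, move ←, go to q2
q2 | ___[_]0100##   read _ → write 0, move →, go to q3
q3 | ___0[0]100##   read 0 → write 1, move →, go to q0
q0 | ___01[1]00##   read 1 → write _, move ←, go to q1
q1 | ___0[1]_00##   read 1 → write 0, move ←, go to q3
q3 | ___[0]0_00##   read 0 → write 1, move →, go to q0
q0 | ___1[0]_00##   read 0 → write 0, move ←, go to q2
q2 | ___[1]0_00##   read 1 → write _, move ←, go to q3
q3 | __[_]_0_00##   read _ → write 1, move →, go to q2
q2 | __1[_]0_00##   read _ → write 0, move →, go to q3
q3 | __10[0]_00##   read 0 → write 1, move →, go to q0
q0 | __101[_]00##   read _ → write _, move →, go to q3
q3 | __101_[0]0##   read 0 → write 1, move →, go to q0
q0 | __101_1[0]##   read 0 → write 0, move ←, go to q2
q2 | __101_[1]0##   read 1 → write _, move ←, go to q3
q3 | __101[_]_0##   read _ → write 1, move →, go to q2
q2 | __1011[_]0##   read _ → write 0, move →, go to q3
q3 | __10110[0]##   read 0 → write 1, move →, go to q0
q0 | __101101[#]#   read # → write 1, move ←, go to q2
q2 | __10110[1]1#   read 1 → write _, move ←, go to q3
q3 | __1011[0]_1#   read 0 → write 1, move →, go to q0
q0 | __10111[_]1#   read _ → write _, move →, go to q3
q3 | __10111_[1]#   read 1 → write 0, move ←, go to q1
q1 | __10111[_]0#   read _ → write #, move →, go to q0
q0 | __10111#[0]#   read 0 → write 0, move ←, go to q2
q2 | __10111[#]0#   read # → write 1, move ←, go to q2
q2 | __1011[1]10#   read 1 → write _, move ←, go to q3
q3 | __101[1]_10#   read 1 → write 0, move ←, go to q1
q1 | __10[1]0_10#   read 1 → write 0, move ←, go to q3
q3 | __1[0]00_10#   read 0 → write 1, move →, go to q0
q0 | __11[0]0_10#   read 0 → write 0, move ←, go to q2
q2 | __1[1]00_10#   read 1 → write _, move ←, go to q3
q3 | __[1]_00_10#   read 1 → write 0, move ←, go to q1
q1 | _[_]0_00_10#   read _ → write #, move →, go to q0
q0 | _#[0]_00_10#   read 0 → write 0, move ←, go to q2
q2 | _[#]0_00_10#   read # → write 1, move ←, go to q2
q2 | [_]10_00_10#   read _ → write 0, move →, go to q3
q3 | 0[1]0_00_10#   read 1 → write 0, move ←, go to q1
q1 | [0]00_00_10#
No transition is defined for (q1, 0); M halts in state q1.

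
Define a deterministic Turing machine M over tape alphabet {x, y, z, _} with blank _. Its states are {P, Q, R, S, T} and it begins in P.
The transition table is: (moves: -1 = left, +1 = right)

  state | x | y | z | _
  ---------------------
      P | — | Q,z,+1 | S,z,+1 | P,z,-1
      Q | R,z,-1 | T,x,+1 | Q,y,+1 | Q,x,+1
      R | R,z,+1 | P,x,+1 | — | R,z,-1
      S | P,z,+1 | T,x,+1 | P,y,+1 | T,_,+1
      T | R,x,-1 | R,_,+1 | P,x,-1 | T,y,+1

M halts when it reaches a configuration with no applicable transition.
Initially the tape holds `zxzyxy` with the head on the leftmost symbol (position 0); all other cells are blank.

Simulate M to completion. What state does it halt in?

P | [z]xzyxy_   read z → write z, move +1, go to S
S | z[x]zyxy_   read x → write z, move +1, go to P
P | zz[z]yxy_   read z → write z, move +1, go to S
S | zzz[y]xy_   read y → write x, move +1, go to T
T | zzzx[x]y_   read x → write x, move -1, go to R
R | zzz[x]xy_   read x → write z, move +1, go to R
R | zzzz[x]y_   read x → write z, move +1, go to R
R | zzzzz[y]_   read y → write x, move +1, go to P
P | zzzzzx[_]   read _ → write z, move -1, go to P
P | zzzzz[x]z
No transition is defined for (P, x); M halts in state P.

P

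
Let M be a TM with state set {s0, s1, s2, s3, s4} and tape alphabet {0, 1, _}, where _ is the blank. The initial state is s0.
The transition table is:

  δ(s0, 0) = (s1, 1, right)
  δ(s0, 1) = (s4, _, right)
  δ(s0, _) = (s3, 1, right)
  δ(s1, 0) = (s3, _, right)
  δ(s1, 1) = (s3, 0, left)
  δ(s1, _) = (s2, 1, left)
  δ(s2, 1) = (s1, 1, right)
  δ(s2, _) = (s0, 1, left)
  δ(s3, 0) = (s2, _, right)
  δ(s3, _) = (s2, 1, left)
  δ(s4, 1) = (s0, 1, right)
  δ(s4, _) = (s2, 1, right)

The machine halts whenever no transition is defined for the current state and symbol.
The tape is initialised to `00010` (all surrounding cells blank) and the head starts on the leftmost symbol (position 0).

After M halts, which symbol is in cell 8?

s0 | [0]0010_____   read 0 → write 1, move right, go to s1
s1 | 1[0]010_____   read 0 → write _, move right, go to s3
s3 | 1_[0]10_____   read 0 → write _, move right, go to s2
s2 | 1__[1]0_____   read 1 → write 1, move right, go to s1
s1 | 1__1[0]_____   read 0 → write _, move right, go to s3
s3 | 1__1_[_]____   read _ → write 1, move left, go to s2
s2 | 1__1[_]1____   read _ → write 1, move left, go to s0
s0 | 1__[1]11____   read 1 → write _, move right, go to s4
s4 | 1___[1]1____   read 1 → write 1, move right, go to s0
s0 | 1___1[1]____   read 1 → write _, move right, go to s4
s4 | 1___1_[_]___   read _ → write 1, move right, go to s2
s2 | 1___1_1[_]__   read _ → write 1, move left, go to s0
s0 | 1___1_[1]1__   read 1 → write _, move right, go to s4
s4 | 1___1__[1]__   read 1 → write 1, move right, go to s0
s0 | 1___1__1[_]_   read _ → write 1, move right, go to s3
s3 | 1___1__11[_]   read _ → write 1, move left, go to s2
s2 | 1___1__1[1]1   read 1 → write 1, move right, go to s1
s1 | 1___1__11[1]   read 1 → write 0, move left, go to s3
s3 | 1___1__1[1]0
Cell 8 holds 1 when M halts.

1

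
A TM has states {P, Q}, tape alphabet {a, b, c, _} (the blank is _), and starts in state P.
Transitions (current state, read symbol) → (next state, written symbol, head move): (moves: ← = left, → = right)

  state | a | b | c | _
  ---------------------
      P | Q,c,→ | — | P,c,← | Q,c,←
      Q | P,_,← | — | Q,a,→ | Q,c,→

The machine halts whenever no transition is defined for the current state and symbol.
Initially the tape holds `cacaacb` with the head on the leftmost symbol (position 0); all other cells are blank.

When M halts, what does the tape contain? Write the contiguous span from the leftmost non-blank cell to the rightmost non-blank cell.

ccaaaacab

state=P head=0 tape=__[c]acaacb   (P,c)→(P,c,←)
state=P head=-1 tape=_[_]cacaacb   (P,_)→(Q,c,←)
state=Q head=-2 tape=[_]ccacaacb   (Q,_)→(Q,c,→)
state=Q head=-1 tape=c[c]cacaacb   (Q,c)→(Q,a,→)
state=Q head=0 tape=ca[c]acaacb   (Q,c)→(Q,a,→)
state=Q head=1 tape=caa[a]caacb   (Q,a)→(P,_,←)
state=P head=0 tape=ca[a]_caacb   (P,a)→(Q,c,→)
state=Q head=1 tape=cac[_]caacb   (Q,_)→(Q,c,→)
state=Q head=2 tape=cacc[c]aacb   (Q,c)→(Q,a,→)
state=Q head=3 tape=cacca[a]acb   (Q,a)→(P,_,←)
state=P head=2 tape=cacc[a]_acb   (P,a)→(Q,c,→)
state=Q head=3 tape=caccc[_]acb   (Q,_)→(Q,c,→)
state=Q head=4 tape=cacccc[a]cb   (Q,a)→(P,_,←)
state=P head=3 tape=caccc[c]_cb   (P,c)→(P,c,←)
state=P head=2 tape=cacc[c]c_cb   (P,c)→(P,c,←)
state=P head=1 tape=cac[c]cc_cb   (P,c)→(P,c,←)
state=P head=0 tape=ca[c]ccc_cb   (P,c)→(P,c,←)
state=P head=-1 tape=c[a]cccc_cb   (P,a)→(Q,c,→)
state=Q head=0 tape=cc[c]ccc_cb   (Q,c)→(Q,a,→)
state=Q head=1 tape=cca[c]cc_cb   (Q,c)→(Q,a,→)
state=Q head=2 tape=ccaa[c]c_cb   (Q,c)→(Q,a,→)
state=Q head=3 tape=ccaaa[c]_cb   (Q,c)→(Q,a,→)
state=Q head=4 tape=ccaaaa[_]cb   (Q,_)→(Q,c,→)
state=Q head=5 tape=ccaaaac[c]b   (Q,c)→(Q,a,→)
state=Q head=6 tape=ccaaaaca[b]
The non-blank tape span at halt is ccaaaacab.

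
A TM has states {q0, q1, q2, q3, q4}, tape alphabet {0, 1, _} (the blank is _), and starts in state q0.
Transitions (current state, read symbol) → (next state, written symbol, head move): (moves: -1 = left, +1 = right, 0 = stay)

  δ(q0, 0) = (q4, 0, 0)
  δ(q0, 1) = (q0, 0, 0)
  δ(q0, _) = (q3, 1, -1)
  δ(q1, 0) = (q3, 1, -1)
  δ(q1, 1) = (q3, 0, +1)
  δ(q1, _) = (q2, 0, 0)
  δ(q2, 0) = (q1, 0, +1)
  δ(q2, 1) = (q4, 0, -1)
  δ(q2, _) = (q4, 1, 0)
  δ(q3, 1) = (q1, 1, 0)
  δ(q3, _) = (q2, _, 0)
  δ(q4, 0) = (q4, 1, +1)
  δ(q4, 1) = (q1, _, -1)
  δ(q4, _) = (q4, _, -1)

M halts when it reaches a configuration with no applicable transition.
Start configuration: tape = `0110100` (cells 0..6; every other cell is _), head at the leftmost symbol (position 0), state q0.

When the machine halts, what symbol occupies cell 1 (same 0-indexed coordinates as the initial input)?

_

state=q0 head=0 tape=__[0]110100   (q0,0)→(q4,0,0)
state=q4 head=0 tape=__[0]110100   (q4,0)→(q4,1,+1)
state=q4 head=1 tape=__1[1]10100   (q4,1)→(q1,_,-1)
state=q1 head=0 tape=__[1]_10100   (q1,1)→(q3,0,+1)
state=q3 head=1 tape=__0[_]10100   (q3,_)→(q2,_,0)
state=q2 head=1 tape=__0[_]10100   (q2,_)→(q4,1,0)
state=q4 head=1 tape=__0[1]10100   (q4,1)→(q1,_,-1)
state=q1 head=0 tape=__[0]_10100   (q1,0)→(q3,1,-1)
state=q3 head=-1 tape=_[_]1_10100   (q3,_)→(q2,_,0)
state=q2 head=-1 tape=_[_]1_10100   (q2,_)→(q4,1,0)
state=q4 head=-1 tape=_[1]1_10100   (q4,1)→(q1,_,-1)
state=q1 head=-2 tape=[_]_1_10100   (q1,_)→(q2,0,0)
state=q2 head=-2 tape=[0]_1_10100   (q2,0)→(q1,0,+1)
state=q1 head=-1 tape=0[_]1_10100   (q1,_)→(q2,0,0)
state=q2 head=-1 tape=0[0]1_10100   (q2,0)→(q1,0,+1)
state=q1 head=0 tape=00[1]_10100   (q1,1)→(q3,0,+1)
state=q3 head=1 tape=000[_]10100   (q3,_)→(q2,_,0)
state=q2 head=1 tape=000[_]10100   (q2,_)→(q4,1,0)
state=q4 head=1 tape=000[1]10100   (q4,1)→(q1,_,-1)
state=q1 head=0 tape=00[0]_10100   (q1,0)→(q3,1,-1)
state=q3 head=-1 tape=0[0]1_10100
Cell 1 holds _ when M halts.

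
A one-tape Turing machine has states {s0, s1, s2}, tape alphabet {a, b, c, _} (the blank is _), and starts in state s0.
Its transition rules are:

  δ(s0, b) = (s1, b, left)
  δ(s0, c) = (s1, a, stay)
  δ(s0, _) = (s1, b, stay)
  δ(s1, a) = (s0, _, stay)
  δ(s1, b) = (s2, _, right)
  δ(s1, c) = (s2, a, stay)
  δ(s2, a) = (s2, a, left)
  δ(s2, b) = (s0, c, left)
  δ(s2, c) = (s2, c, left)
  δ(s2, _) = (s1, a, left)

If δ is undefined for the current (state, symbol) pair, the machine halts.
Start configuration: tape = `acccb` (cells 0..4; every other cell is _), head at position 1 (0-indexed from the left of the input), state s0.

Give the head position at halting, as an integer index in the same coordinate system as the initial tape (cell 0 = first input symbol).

state=s0 head=1 tape=_a[c]ccb   (s0,c)→(s1,a,stay)
state=s1 head=1 tape=_a[a]ccb   (s1,a)→(s0,_,stay)
state=s0 head=1 tape=_a[_]ccb   (s0,_)→(s1,b,stay)
state=s1 head=1 tape=_a[b]ccb   (s1,b)→(s2,_,right)
state=s2 head=2 tape=_a_[c]cb   (s2,c)→(s2,c,left)
state=s2 head=1 tape=_a[_]ccb   (s2,_)→(s1,a,left)
state=s1 head=0 tape=_[a]accb   (s1,a)→(s0,_,stay)
state=s0 head=0 tape=_[_]accb   (s0,_)→(s1,b,stay)
state=s1 head=0 tape=_[b]accb   (s1,b)→(s2,_,right)
state=s2 head=1 tape=__[a]ccb   (s2,a)→(s2,a,left)
state=s2 head=0 tape=_[_]accb   (s2,_)→(s1,a,left)
state=s1 head=-1 tape=[_]aaccb
At halt the head is at cell -1.

-1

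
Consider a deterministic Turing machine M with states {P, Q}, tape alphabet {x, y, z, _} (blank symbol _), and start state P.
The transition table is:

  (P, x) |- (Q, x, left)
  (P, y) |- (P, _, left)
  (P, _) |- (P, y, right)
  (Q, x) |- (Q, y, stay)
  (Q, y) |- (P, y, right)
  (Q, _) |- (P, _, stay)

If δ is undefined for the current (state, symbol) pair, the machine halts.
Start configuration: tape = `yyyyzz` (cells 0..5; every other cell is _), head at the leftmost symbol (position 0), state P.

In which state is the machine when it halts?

P

state=P head=0 tape=____[y]yyyzz   (P,y)→(P,_,left)
state=P head=-1 tape=___[_]_yyyzz   (P,_)→(P,y,right)
state=P head=0 tape=___y[_]yyyzz   (P,_)→(P,y,right)
state=P head=1 tape=___yy[y]yyzz   (P,y)→(P,_,left)
state=P head=0 tape=___y[y]_yyzz   (P,y)→(P,_,left)
state=P head=-1 tape=___[y]__yyzz   (P,y)→(P,_,left)
state=P head=-2 tape=__[_]___yyzz   (P,_)→(P,y,right)
state=P head=-1 tape=__y[_]__yyzz   (P,_)→(P,y,right)
state=P head=0 tape=__yy[_]_yyzz   (P,_)→(P,y,right)
state=P head=1 tape=__yyy[_]yyzz   (P,_)→(P,y,right)
state=P head=2 tape=__yyyy[y]yzz   (P,y)→(P,_,left)
state=P head=1 tape=__yyy[y]_yzz   (P,y)→(P,_,left)
state=P head=0 tape=__yy[y]__yzz   (P,y)→(P,_,left)
state=P head=-1 tape=__y[y]___yzz   (P,y)→(P,_,left)
state=P head=-2 tape=__[y]____yzz   (P,y)→(P,_,left)
state=P head=-3 tape=_[_]_____yzz   (P,_)→(P,y,right)
state=P head=-2 tape=_y[_]____yzz   (P,_)→(P,y,right)
state=P head=-1 tape=_yy[_]___yzz   (P,_)→(P,y,right)
state=P head=0 tape=_yyy[_]__yzz   (P,_)→(P,y,right)
state=P head=1 tape=_yyyy[_]_yzz   (P,_)→(P,y,right)
state=P head=2 tape=_yyyyy[_]yzz   (P,_)→(P,y,right)
state=P head=3 tape=_yyyyyy[y]zz   (P,y)→(P,_,left)
state=P head=2 tape=_yyyyy[y]_zz   (P,y)→(P,_,left)
state=P head=1 tape=_yyyy[y]__zz   (P,y)→(P,_,left)
state=P head=0 tape=_yyy[y]___zz   (P,y)→(P,_,left)
state=P head=-1 tape=_yy[y]____zz   (P,y)→(P,_,left)
state=P head=-2 tape=_y[y]_____zz   (P,y)→(P,_,left)
state=P head=-3 tape=_[y]______zz   (P,y)→(P,_,left)
state=P head=-4 tape=[_]_______zz   (P,_)→(P,y,right)
state=P head=-3 tape=y[_]______zz   (P,_)→(P,y,right)
state=P head=-2 tape=yy[_]_____zz   (P,_)→(P,y,right)
state=P head=-1 tape=yyy[_]____zz   (P,_)→(P,y,right)
state=P head=0 tape=yyyy[_]___zz   (P,_)→(P,y,right)
state=P head=1 tape=yyyyy[_]__zz   (P,_)→(P,y,right)
state=P head=2 tape=yyyyyy[_]_zz   (P,_)→(P,y,right)
state=P head=3 tape=yyyyyyy[_]zz   (P,_)→(P,y,right)
state=P head=4 tape=yyyyyyyy[z]z
No transition is defined for (P, z); M halts in state P.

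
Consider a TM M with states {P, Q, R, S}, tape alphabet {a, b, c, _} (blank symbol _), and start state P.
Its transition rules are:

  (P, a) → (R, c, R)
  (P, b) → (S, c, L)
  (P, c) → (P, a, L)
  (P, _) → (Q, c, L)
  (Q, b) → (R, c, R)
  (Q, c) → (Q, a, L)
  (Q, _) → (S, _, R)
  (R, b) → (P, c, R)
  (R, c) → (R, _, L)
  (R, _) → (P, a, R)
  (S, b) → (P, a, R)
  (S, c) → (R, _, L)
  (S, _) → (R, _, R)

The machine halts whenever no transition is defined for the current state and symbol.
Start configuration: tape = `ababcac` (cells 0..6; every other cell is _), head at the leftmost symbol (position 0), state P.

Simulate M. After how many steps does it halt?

14

P | __[a]babcac   read a → write c, move R, go to R
R | __c[b]abcac   read b → write c, move R, go to P
P | __cc[a]bcac   read a → write c, move R, go to R
R | __ccc[b]cac   read b → write c, move R, go to P
P | __cccc[c]ac   read c → write a, move L, go to P
P | __ccc[c]aac   read c → write a, move L, go to P
P | __cc[c]aaac   read c → write a, move L, go to P
P | __c[c]aaaac   read c → write a, move L, go to P
P | __[c]aaaaac   read c → write a, move L, go to P
P | _[_]aaaaaac   read _ → write c, move L, go to Q
Q | [_]caaaaaac   read _ → write _, move R, go to S
S | _[c]aaaaaac   read c → write _, move L, go to R
R | [_]_aaaaaac   read _ → write a, move R, go to P
P | a[_]aaaaaac   read _ → write c, move L, go to Q
Q | [a]caaaaaac
M halts after 14 transitions.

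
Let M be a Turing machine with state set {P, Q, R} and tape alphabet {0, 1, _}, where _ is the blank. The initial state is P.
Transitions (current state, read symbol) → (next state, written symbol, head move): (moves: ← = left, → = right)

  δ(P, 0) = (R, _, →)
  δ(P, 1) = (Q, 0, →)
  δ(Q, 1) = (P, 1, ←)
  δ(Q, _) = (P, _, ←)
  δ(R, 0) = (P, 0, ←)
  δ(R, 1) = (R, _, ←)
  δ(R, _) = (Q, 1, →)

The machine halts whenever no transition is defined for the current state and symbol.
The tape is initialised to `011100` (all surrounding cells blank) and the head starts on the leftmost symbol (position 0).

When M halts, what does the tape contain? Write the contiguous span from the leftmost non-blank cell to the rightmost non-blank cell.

state=P head=0 tape=[0]11100   (P,0)→(R,_,→)
state=R head=1 tape=_[1]1100   (R,1)→(R,_,←)
state=R head=0 tape=[_]_1100   (R,_)→(Q,1,→)
state=Q head=1 tape=1[_]1100   (Q,_)→(P,_,←)
state=P head=0 tape=[1]_1100   (P,1)→(Q,0,→)
state=Q head=1 tape=0[_]1100   (Q,_)→(P,_,←)
state=P head=0 tape=[0]_1100   (P,0)→(R,_,→)
state=R head=1 tape=_[_]1100   (R,_)→(Q,1,→)
state=Q head=2 tape=_1[1]100   (Q,1)→(P,1,←)
state=P head=1 tape=_[1]1100   (P,1)→(Q,0,→)
state=Q head=2 tape=_0[1]100   (Q,1)→(P,1,←)
state=P head=1 tape=_[0]1100   (P,0)→(R,_,→)
state=R head=2 tape=__[1]100   (R,1)→(R,_,←)
state=R head=1 tape=_[_]_100   (R,_)→(Q,1,→)
state=Q head=2 tape=_1[_]100   (Q,_)→(P,_,←)
state=P head=1 tape=_[1]_100   (P,1)→(Q,0,→)
state=Q head=2 tape=_0[_]100   (Q,_)→(P,_,←)
state=P head=1 tape=_[0]_100   (P,0)→(R,_,→)
state=R head=2 tape=__[_]100   (R,_)→(Q,1,→)
state=Q head=3 tape=__1[1]00   (Q,1)→(P,1,←)
state=P head=2 tape=__[1]100   (P,1)→(Q,0,→)
state=Q head=3 tape=__0[1]00   (Q,1)→(P,1,←)
state=P head=2 tape=__[0]100   (P,0)→(R,_,→)
state=R head=3 tape=___[1]00   (R,1)→(R,_,←)
state=R head=2 tape=__[_]_00   (R,_)→(Q,1,→)
state=Q head=3 tape=__1[_]00   (Q,_)→(P,_,←)
state=P head=2 tape=__[1]_00   (P,1)→(Q,0,→)
state=Q head=3 tape=__0[_]00   (Q,_)→(P,_,←)
state=P head=2 tape=__[0]_00   (P,0)→(R,_,→)
state=R head=3 tape=___[_]00   (R,_)→(Q,1,→)
state=Q head=4 tape=___1[0]0
The non-blank tape span at halt is 100.

100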